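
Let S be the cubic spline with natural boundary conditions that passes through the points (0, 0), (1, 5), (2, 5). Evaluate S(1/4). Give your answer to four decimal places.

1.5430

Put M_i = S'' at the i-th knot. Here h = (1, 1) and Δ = (5, 0), so the interior equations h_(i-1)·M_(i-1) + 2(h_(i-1)+h_i)·M_i + h_i·M_(i+1) = 6(Δ_i − Δ_(i-1)) read
  1·M_0 + 4·M_1 + 1·M_2 = 6(Δ_1 - Δ_0) = -30
Natural end conditions: M_0 = M_2 = 0.
Forward elimination and back-substitution give M_0 = 0, M_1 = -15/2, M_2 = 0.
On [0, 1], S(t) = 0 + 25/4·t + 0·t² - 5/4·t³.
With t = 1/4: S(1/4) = 395/256.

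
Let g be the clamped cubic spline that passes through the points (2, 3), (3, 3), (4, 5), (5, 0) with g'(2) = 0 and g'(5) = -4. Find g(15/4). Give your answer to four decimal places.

Write m_i for g''(x_i). With h_i = 1, 1, 1 and divided differences Δ_i = 0, 2, -5, the continuity of g' gives the tridiagonal system
  1·m_0 + 4·m_1 + 1·m_2 = 6(Δ_1 - Δ_0) = 12
  1·m_1 + 4·m_2 + 1·m_3 = 6(Δ_2 - Δ_1) = -42
Clamped end conditions give two more equations: 2h_0·m_0 + h_0·m_1 = 6(Δ_0 - g'(2)) = 0 and h_2·m_2 + 2h_2·m_3 = 6(g'(5) - Δ_2) = 6.
Solving: m_0 = -58/15, m_1 = 116/15, m_2 = -226/15, m_3 = 158/15.
On [3, 4], g(t) = 3 + 29/15·(t - 3) + 58/15·(t - 3)² - 19/5·(t - 3)³.
With (t - 3) = 3/4: g(15/4) = 1607/320.

5.0219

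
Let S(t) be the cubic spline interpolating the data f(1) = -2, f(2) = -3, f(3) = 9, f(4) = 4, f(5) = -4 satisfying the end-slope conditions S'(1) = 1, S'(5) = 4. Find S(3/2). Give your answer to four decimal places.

-3.1629

Put m_i = S'' at the i-th knot. Here h = (1, 1, 1, 1) and Δ = (-1, 12, -5, -8), so the interior equations h_(i-1)·m_(i-1) + 2(h_(i-1)+h_i)·m_i + h_i·m_(i+1) = 6(Δ_i − Δ_(i-1)) read
  1·m_0 + 4·m_1 + 1·m_2 = 6(Δ_1 - Δ_0) = 78
  1·m_1 + 4·m_2 + 1·m_3 = 6(Δ_2 - Δ_1) = -102
  1·m_2 + 4·m_3 + 1·m_4 = 6(Δ_3 - Δ_2) = -18
Clamped end conditions give two more equations: 2h_0·m_0 + h_0·m_1 = 6(Δ_0 - S'(1)) = -12 and h_3·m_3 + 2h_3·m_4 = 6(S'(5) - Δ_3) = 72.
Solving: m_0 = -633/28, m_1 = 465/14, m_2 = -129/4, m_3 = -87/14, m_4 = 1095/28.
On [1, 2], S(t) = -2 + 1·(t - 1) - 633/56·(t - 1)² + 521/56·(t - 1)³.
With (t - 1) = 1/2: S(3/2) = -1417/448.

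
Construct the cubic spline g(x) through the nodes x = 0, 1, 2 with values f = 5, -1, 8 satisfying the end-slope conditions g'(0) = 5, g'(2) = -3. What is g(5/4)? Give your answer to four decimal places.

0.7930

Let m_i = g''(x_i). Step sizes h_i = 1, 1; slopes of the chords Δ_i = (y_(i+1) - y_i)/h_i = -6, 9.
  1·m_0 + 4·m_1 + 1·m_2 = 6(Δ_1 - Δ_0) = 90
Clamped end conditions give two more equations: 2h_0·m_0 + h_0·m_1 = 6(Δ_0 - g'(0)) = -66 and h_1·m_1 + 2h_1·m_2 = 6(g'(2) - Δ_1) = -72.
Solving: m_0 = -119/2, m_1 = 53, m_2 = -125/2.
On [1, 2], g(x) = -1 + 7/4·(x - 1) + 53/2·(x - 1)² - 77/4·(x - 1)³.
With (x - 1) = 1/4: g(5/4) = 203/256.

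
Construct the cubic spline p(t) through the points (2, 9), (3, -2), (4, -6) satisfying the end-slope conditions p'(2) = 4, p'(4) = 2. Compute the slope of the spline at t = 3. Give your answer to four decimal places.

-12.7500

Write M_i for p''(x_i). With h_i = 1, 1 and divided differences Δ_i = -11, -4, the continuity of p' gives the tridiagonal system
  1·M_0 + 4·M_1 + 1·M_2 = 6(Δ_1 - Δ_0) = 42
Clamped end conditions give two more equations: 2h_0·M_0 + h_0·M_1 = 6(Δ_0 - p'(2)) = -90 and h_1·M_1 + 2h_1·M_2 = 6(p'(4) - Δ_1) = 36.
Hence M_0 = -113/2, M_1 = 23, M_2 = 13/2.
On [3, 4], p'(t) = b_1 + 2c_1·(t - 3) + 3d_1·(t - 3)² with b_1 = Δ_1 - h_1(2M_1 + M_2)/6 = -51/4, c_1 = M_1/2 = 23/2, d_1 = (M_2 - M_1)/(6h_1) = -11/4. So p'(3) = -51/4.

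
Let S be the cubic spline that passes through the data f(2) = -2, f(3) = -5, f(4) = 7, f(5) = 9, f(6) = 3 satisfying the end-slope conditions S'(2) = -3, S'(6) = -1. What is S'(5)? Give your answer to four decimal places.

-5.4107

Write M_i for S''(x_i). With h_i = 1, 1, 1, 1 and divided differences Δ_i = -3, 12, 2, -6, the continuity of S' gives the tridiagonal system
  1·M_0 + 4·M_1 + 1·M_2 = 6(Δ_1 - Δ_0) = 90
  1·M_1 + 4·M_2 + 1·M_3 = 6(Δ_2 - Δ_1) = -60
  1·M_2 + 4·M_3 + 1·M_4 = 6(Δ_3 - Δ_2) = -48
Clamped end conditions give two more equations: 2h_0·M_0 + h_0·M_1 = 6(Δ_0 - S'(2)) = 0 and h_3·M_3 + 2h_3·M_4 = 6(S'(6) - Δ_3) = 30.
Solving: M_0 = -439/28, M_1 = 439/14, M_2 = -79/4, M_3 = -173/14, M_4 = 593/28.
On [5, 6], S'(x) = b_3 + 2c_3·(x - 5) + 3d_3·(x - 5)² with b_3 = Δ_3 - h_3(2M_3 + M_4)/6 = -303/56, c_3 = M_3/2 = -173/28, d_3 = (M_4 - M_3)/(6h_3) = 313/56. So S'(5) = -303/56.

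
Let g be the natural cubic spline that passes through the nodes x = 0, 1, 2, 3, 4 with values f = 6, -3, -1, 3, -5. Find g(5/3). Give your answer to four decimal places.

-2.6720

Put M_i = g'' at the i-th knot. Here h = (1, 1, 1, 1) and Δ = (-9, 2, 4, -8), so the interior equations h_(i-1)·M_(i-1) + 2(h_(i-1)+h_i)·M_i + h_i·M_(i+1) = 6(Δ_i − Δ_(i-1)) read
  1·M_0 + 4·M_1 + 1·M_2 = 6(Δ_1 - Δ_0) = 66
  1·M_1 + 4·M_2 + 1·M_3 = 6(Δ_2 - Δ_1) = 12
  1·M_2 + 4·M_3 + 1·M_4 = 6(Δ_3 - Δ_2) = -72
Natural end conditions: M_0 = M_4 = 0.
Hence M_0 = 0, M_1 = 435/28, M_2 = 27/7, M_3 = -531/28, M_4 = 0.
On [1, 2], g(x) = -3 - 107/28·(x - 1) + 435/56·(x - 1)² - 109/56·(x - 1)³.
With (x - 1) = 2/3: g(5/3) = -505/189.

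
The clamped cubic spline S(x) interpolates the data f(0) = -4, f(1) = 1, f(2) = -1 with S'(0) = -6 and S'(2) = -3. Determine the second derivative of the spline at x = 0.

Let σ_i = S''(x_i). Step sizes h_i = 1, 1; slopes of the chords Δ_i = (y_(i+1) - y_i)/h_i = 5, -2.
  1·σ_0 + 4·σ_1 + 1·σ_2 = 6(Δ_1 - Δ_0) = -42
Clamped end conditions give two more equations: 2h_0·σ_0 + h_0·σ_1 = 6(Δ_0 - S'(0)) = 66 and h_1·σ_1 + 2h_1·σ_2 = 6(S'(2) - Δ_1) = -6.
Hence σ_0 = 45, σ_1 = -24, σ_2 = 9.

45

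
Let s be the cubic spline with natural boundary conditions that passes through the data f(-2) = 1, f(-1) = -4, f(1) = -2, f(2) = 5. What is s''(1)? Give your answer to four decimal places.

4.5000

With M_i denoting the second derivative at x_i, h_i = 1, 2, 1, and Δ_i = (y_(i+1) − y_i)/h_i = -5, 1, 7:
  1·M_0 + 6·M_1 + 2·M_2 = 6(Δ_1 - Δ_0) = 36
  2·M_1 + 6·M_2 + 1·M_3 = 6(Δ_2 - Δ_1) = 36
Natural end conditions: M_0 = M_3 = 0.
Hence M_0 = 0, M_1 = 9/2, M_2 = 9/2, M_3 = 0.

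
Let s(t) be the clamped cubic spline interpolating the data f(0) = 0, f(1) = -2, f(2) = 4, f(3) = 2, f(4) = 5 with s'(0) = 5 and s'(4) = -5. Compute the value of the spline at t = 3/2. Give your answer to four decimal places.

0.8504

With m_i denoting the second derivative at x_i, h_i = 1, 1, 1, 1, and Δ_i = (y_(i+1) − y_i)/h_i = -2, 6, -2, 3:
  1·m_0 + 4·m_1 + 1·m_2 = 6(Δ_1 - Δ_0) = 48
  1·m_1 + 4·m_2 + 1·m_3 = 6(Δ_2 - Δ_1) = -48
  1·m_2 + 4·m_3 + 1·m_4 = 6(Δ_3 - Δ_2) = 30
Clamped end conditions give two more equations: 2h_0·m_0 + h_0·m_1 = 6(Δ_0 - s'(0)) = -42 and h_3·m_3 + 2h_3·m_4 = 6(s'(4) - Δ_3) = -48.
Solving the tridiagonal system: m_0 = -961/28, m_1 = 373/14, m_2 = -97/4, m_3 = 313/14, m_4 = -985/28.
On [1, 2], s(t) = -2 + 65/56·(t - 1) + 373/28·(t - 1)² - 475/56·(t - 1)³.
With (t - 1) = 1/2: s(3/2) = 381/448.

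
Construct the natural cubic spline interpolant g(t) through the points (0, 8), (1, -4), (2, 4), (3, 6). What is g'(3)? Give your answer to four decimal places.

-0.9333

With M_i denoting the second derivative at x_i, h_i = 1, 1, 1, and Δ_i = (y_(i+1) − y_i)/h_i = -12, 8, 2:
  1·M_0 + 4·M_1 + 1·M_2 = 6(Δ_1 - Δ_0) = 120
  1·M_1 + 4·M_2 + 1·M_3 = 6(Δ_2 - Δ_1) = -36
Natural end conditions: M_0 = M_3 = 0.
Solving the tridiagonal system: M_0 = 0, M_1 = 172/5, M_2 = -88/5, M_3 = 0.
On [2, 3], g'(t) = b_2 + 2c_2·(t - 2) + 3d_2·(t - 2)² with b_2 = Δ_2 - h_2(2M_2 + M_3)/6 = 118/15, c_2 = M_2/2 = -44/5, d_2 = (M_3 - M_2)/(6h_2) = 44/15. So g'(3) = -14/15.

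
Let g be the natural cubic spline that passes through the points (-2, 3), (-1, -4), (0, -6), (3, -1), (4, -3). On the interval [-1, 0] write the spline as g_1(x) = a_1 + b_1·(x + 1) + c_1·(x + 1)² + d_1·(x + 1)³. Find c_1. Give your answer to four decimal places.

3.3208

With m_i denoting the second derivative at x_i, h_i = 1, 1, 3, 1, and Δ_i = (y_(i+1) − y_i)/h_i = -7, -2, 5/3, -2:
  1·m_0 + 4·m_1 + 1·m_2 = 6(Δ_1 - Δ_0) = 30
  1·m_1 + 8·m_2 + 3·m_3 = 6(Δ_2 - Δ_1) = 22
  3·m_2 + 8·m_3 + 1·m_4 = 6(Δ_3 - Δ_2) = -22
Natural end conditions: m_0 = m_4 = 0.
Solving the tridiagonal system: m_0 = 0, m_1 = 352/53, m_2 = 182/53, m_3 = -214/53, m_4 = 0.
On [-1, 0], with g_1(x) = a_1 + b_1·(x + 1) + c_1·(x + 1)² + d_1·(x + 1)³: c_1 = m_1/2 = 176/53, d_1 = (m_2 - m_1)/(6h_1) = -85/159, b_1 = Δ_1 - h_1(2m_1 + m_2)/6 = -761/159.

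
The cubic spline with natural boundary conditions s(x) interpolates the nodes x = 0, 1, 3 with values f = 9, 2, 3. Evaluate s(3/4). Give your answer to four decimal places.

3.3398

Write M_i for s''(x_i). With h_i = 1, 2 and divided differences Δ_i = -7, 1/2, the continuity of s' gives the tridiagonal system
  1·M_0 + 6·M_1 + 2·M_2 = 6(Δ_1 - Δ_0) = 45
Natural end conditions: M_0 = M_2 = 0.
Forward elimination and back-substitution give M_0 = 0, M_1 = 15/2, M_2 = 0.
On [0, 1], s(x) = 9 - 33/4·x + 0·x² + 5/4·x³.
With x = 3/4: s(3/4) = 855/256.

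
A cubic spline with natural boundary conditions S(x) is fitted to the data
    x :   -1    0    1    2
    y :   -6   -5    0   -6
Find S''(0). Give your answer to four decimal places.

Let σ_i = S''(x_i). Step sizes h_i = 1, 1, 1; slopes of the chords Δ_i = (y_(i+1) - y_i)/h_i = 1, 5, -6.
  1·σ_0 + 4·σ_1 + 1·σ_2 = 6(Δ_1 - Δ_0) = 24
  1·σ_1 + 4·σ_2 + 1·σ_3 = 6(Δ_2 - Δ_1) = -66
Natural end conditions: σ_0 = σ_3 = 0.
Hence σ_0 = 0, σ_1 = 54/5, σ_2 = -96/5, σ_3 = 0.

10.8000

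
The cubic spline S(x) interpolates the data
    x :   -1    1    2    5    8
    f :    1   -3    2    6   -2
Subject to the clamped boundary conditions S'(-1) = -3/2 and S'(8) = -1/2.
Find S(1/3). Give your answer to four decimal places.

-2.9012

Let m_i = S''(x_i). Step sizes h_i = 2, 1, 3, 3; slopes of the chords Δ_i = (y_(i+1) - y_i)/h_i = -2, 5, 4/3, -8/3.
  2·m_0 + 6·m_1 + 1·m_2 = 6(Δ_1 - Δ_0) = 42
  1·m_1 + 8·m_2 + 3·m_3 = 6(Δ_2 - Δ_1) = -22
  3·m_2 + 12·m_3 + 3·m_4 = 6(Δ_3 - Δ_2) = -24
Clamped end conditions give two more equations: 2h_0·m_0 + h_0·m_1 = 6(Δ_0 - S'(-1)) = -3 and h_3·m_3 + 2h_3·m_4 = 6(S'(8) - Δ_3) = 13.
Hence m_0 = -65/12, m_1 = 28/3, m_2 = -19/6, m_3 = -2, m_4 = 19/6.
On [-1, 1], S(x) = 1 - 3/2·(x + 1) - 65/24·(x + 1)² + 59/48·(x + 1)³.
With (x + 1) = 4/3: S(1/3) = -235/81.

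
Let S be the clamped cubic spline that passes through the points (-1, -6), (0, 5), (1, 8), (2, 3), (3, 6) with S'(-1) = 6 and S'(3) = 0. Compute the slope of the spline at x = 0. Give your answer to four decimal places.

9.9643

Let M_i = S''(x_i). Step sizes h_i = 1, 1, 1, 1; slopes of the chords Δ_i = (y_(i+1) - y_i)/h_i = 11, 3, -5, 3.
  1·M_0 + 4·M_1 + 1·M_2 = 6(Δ_1 - Δ_0) = -48
  1·M_1 + 4·M_2 + 1·M_3 = 6(Δ_2 - Δ_1) = -48
  1·M_2 + 4·M_3 + 1·M_4 = 6(Δ_3 - Δ_2) = 48
Clamped end conditions give two more equations: 2h_0·M_0 + h_0·M_1 = 6(Δ_0 - S'(-1)) = 30 and h_3·M_3 + 2h_3·M_4 = 6(S'(3) - Δ_3) = -18.
Hence M_0 = 309/14, M_1 = -99/7, M_2 = -27/2, M_3 = 141/7, M_4 = -267/14.
On [0, 1], S'(x) = b_1 + 2c_1·x + 3d_1·x² with b_1 = Δ_1 - h_1(2M_1 + M_2)/6 = 279/28, c_1 = M_1/2 = -99/14, d_1 = (M_2 - M_1)/(6h_1) = 3/28. So S'(0) = 279/28.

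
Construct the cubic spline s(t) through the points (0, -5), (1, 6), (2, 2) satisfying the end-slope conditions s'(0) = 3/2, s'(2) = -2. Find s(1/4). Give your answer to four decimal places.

Put M_i = s'' at the i-th knot. Here h = (1, 1) and Δ = (11, -4), so the interior equations h_(i-1)·M_(i-1) + 2(h_(i-1)+h_i)·M_i + h_i·M_(i+1) = 6(Δ_i − Δ_(i-1)) read
  1·M_0 + 4·M_1 + 1·M_2 = 6(Δ_1 - Δ_0) = -90
Clamped end conditions give two more equations: 2h_0·M_0 + h_0·M_1 = 6(Δ_0 - s'(0)) = 57 and h_1·M_1 + 2h_1·M_2 = 6(s'(2) - Δ_1) = 12.
Forward elimination and back-substitution give M_0 = 197/4, M_1 = -83/2, M_2 = 107/4.
On [0, 1], s(t) = -5 + 3/2·t + 197/8·t² - 121/8·t³.
With t = 1/4: s(1/4) = -1701/512.

-3.3223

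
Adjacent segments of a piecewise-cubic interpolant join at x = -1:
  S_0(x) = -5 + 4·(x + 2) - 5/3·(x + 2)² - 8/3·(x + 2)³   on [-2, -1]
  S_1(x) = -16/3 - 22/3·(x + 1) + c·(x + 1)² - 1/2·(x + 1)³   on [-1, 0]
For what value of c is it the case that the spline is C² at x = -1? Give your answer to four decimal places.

S_0''(x) = -10/3 - 16·(x + 2), so S_0''(-1) = -58/3. On the right, S_1''(-1) = 2c, so c = -29/3.

-9.6667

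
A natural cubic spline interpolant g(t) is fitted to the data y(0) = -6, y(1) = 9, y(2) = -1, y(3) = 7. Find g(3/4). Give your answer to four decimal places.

7.8313

With M_i denoting the second derivative at x_i, h_i = 1, 1, 1, and Δ_i = (y_(i+1) − y_i)/h_i = 15, -10, 8:
  1·M_0 + 4·M_1 + 1·M_2 = 6(Δ_1 - Δ_0) = -150
  1·M_1 + 4·M_2 + 1·M_3 = 6(Δ_2 - Δ_1) = 108
Natural end conditions: M_0 = M_3 = 0.
Hence M_0 = 0, M_1 = -236/5, M_2 = 194/5, M_3 = 0.
On [0, 1], g(t) = -6 + 343/15·t + 0·t² - 118/15·t³.
With t = 3/4: g(3/4) = 1253/160.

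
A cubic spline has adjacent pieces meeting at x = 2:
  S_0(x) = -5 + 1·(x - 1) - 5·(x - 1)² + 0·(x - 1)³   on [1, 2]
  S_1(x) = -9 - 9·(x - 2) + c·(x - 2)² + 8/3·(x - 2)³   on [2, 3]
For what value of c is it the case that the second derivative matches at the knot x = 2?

-5

S_0''(x) = -10 + 0·(x - 1), so S_0''(2) = -10. On the right, S_1''(2) = 2c, so c = -5.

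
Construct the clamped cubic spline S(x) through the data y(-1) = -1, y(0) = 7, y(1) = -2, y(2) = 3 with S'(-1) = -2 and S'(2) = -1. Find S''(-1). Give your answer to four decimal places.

55.0667

Put σ_i = S'' at the i-th knot. Here h = (1, 1, 1) and Δ = (8, -9, 5), so the interior equations h_(i-1)·σ_(i-1) + 2(h_(i-1)+h_i)·σ_i + h_i·σ_(i+1) = 6(Δ_i − Δ_(i-1)) read
  1·σ_0 + 4·σ_1 + 1·σ_2 = 6(Δ_1 - Δ_0) = -102
  1·σ_1 + 4·σ_2 + 1·σ_3 = 6(Δ_2 - Δ_1) = 84
Clamped end conditions give two more equations: 2h_0·σ_0 + h_0·σ_1 = 6(Δ_0 - S'(-1)) = 60 and h_2·σ_2 + 2h_2·σ_3 = 6(S'(2) - Δ_2) = -36.
Forward elimination and back-substitution give σ_0 = 826/15, σ_1 = -752/15, σ_2 = 652/15, σ_3 = -596/15.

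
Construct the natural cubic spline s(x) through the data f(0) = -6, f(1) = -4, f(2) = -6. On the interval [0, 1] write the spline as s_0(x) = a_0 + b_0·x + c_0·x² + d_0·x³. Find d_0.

With M_i denoting the second derivative at x_i, h_i = 1, 1, and Δ_i = (y_(i+1) − y_i)/h_i = 2, -2:
  1·M_0 + 4·M_1 + 1·M_2 = 6(Δ_1 - Δ_0) = -24
Natural end conditions: M_0 = M_2 = 0.
Solving the tridiagonal system: M_0 = 0, M_1 = -6, M_2 = 0.
On [0, 1], with s_0(x) = a_0 + b_0·x + c_0·x² + d_0·x³: c_0 = M_0/2 = 0, d_0 = (M_1 - M_0)/(6h_0) = -1, b_0 = Δ_0 - h_0(2M_0 + M_1)/6 = 3.

-1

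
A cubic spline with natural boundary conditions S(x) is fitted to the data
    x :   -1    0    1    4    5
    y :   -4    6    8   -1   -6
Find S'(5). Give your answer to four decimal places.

-5.1226

Let M_i = S''(x_i). Step sizes h_i = 1, 1, 3, 1; slopes of the chords Δ_i = (y_(i+1) - y_i)/h_i = 10, 2, -3, -5.
  1·M_0 + 4·M_1 + 1·M_2 = 6(Δ_1 - Δ_0) = -48
  1·M_1 + 8·M_2 + 3·M_3 = 6(Δ_2 - Δ_1) = -30
  3·M_2 + 8·M_3 + 1·M_4 = 6(Δ_3 - Δ_2) = -12
Natural end conditions: M_0 = M_4 = 0.
Solving: M_0 = 0, M_1 = -609/53, M_2 = -108/53, M_3 = -39/53, M_4 = 0.
On [4, 5], S'(x) = b_3 + 2c_3·(x - 4) + 3d_3·(x - 4)² with b_3 = Δ_3 - h_3(2M_3 + M_4)/6 = -252/53, c_3 = M_3/2 = -39/106, d_3 = (M_4 - M_3)/(6h_3) = 13/106. So S'(5) = -543/106.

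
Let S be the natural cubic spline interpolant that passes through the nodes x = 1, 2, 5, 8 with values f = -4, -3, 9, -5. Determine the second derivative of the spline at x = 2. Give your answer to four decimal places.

4.2759

With σ_i denoting the second derivative at x_i, h_i = 1, 3, 3, and Δ_i = (y_(i+1) − y_i)/h_i = 1, 4, -14/3:
  1·σ_0 + 8·σ_1 + 3·σ_2 = 6(Δ_1 - Δ_0) = 18
  3·σ_1 + 12·σ_2 + 3·σ_3 = 6(Δ_2 - Δ_1) = -52
Natural end conditions: σ_0 = σ_3 = 0.
Solving the tridiagonal system: σ_0 = 0, σ_1 = 124/29, σ_2 = -470/87, σ_3 = 0.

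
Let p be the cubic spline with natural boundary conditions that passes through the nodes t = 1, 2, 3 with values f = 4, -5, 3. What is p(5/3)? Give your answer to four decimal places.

Write m_i for p''(x_i). With h_i = 1, 1 and divided differences Δ_i = -9, 8, the continuity of p' gives the tridiagonal system
  1·m_0 + 4·m_1 + 1·m_2 = 6(Δ_1 - Δ_0) = 102
Natural end conditions: m_0 = m_2 = 0.
Forward elimination and back-substitution give m_0 = 0, m_1 = 51/2, m_2 = 0.
On [1, 2], p(t) = 4 - 53/4·(t - 1) + 0·(t - 1)² + 17/4·(t - 1)³.
With (t - 1) = 2/3: p(5/3) = -193/54.

-3.5741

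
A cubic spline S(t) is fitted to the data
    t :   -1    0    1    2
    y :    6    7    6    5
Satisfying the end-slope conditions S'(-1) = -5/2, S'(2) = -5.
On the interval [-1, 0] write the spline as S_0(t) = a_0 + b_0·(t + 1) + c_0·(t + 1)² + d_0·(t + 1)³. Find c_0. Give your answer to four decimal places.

Let M_i = S''(x_i). Step sizes h_i = 1, 1, 1; slopes of the chords Δ_i = (y_(i+1) - y_i)/h_i = 1, -1, -1.
  1·M_0 + 4·M_1 + 1·M_2 = 6(Δ_1 - Δ_0) = -12
  1·M_1 + 4·M_2 + 1·M_3 = 6(Δ_2 - Δ_1) = 0
Clamped end conditions give two more equations: 2h_0·M_0 + h_0·M_1 = 6(Δ_0 - S'(-1)) = 21 and h_2·M_2 + 2h_2·M_3 = 6(S'(2) - Δ_2) = -24.
Solving the tridiagonal system: M_0 = 218/15, M_1 = -121/15, M_2 = 86/15, M_3 = -223/15.
On [-1, 0], with S_0(t) = a_0 + b_0·(t + 1) + c_0·(t + 1)² + d_0·(t + 1)³: c_0 = M_0/2 = 109/15, d_0 = (M_1 - M_0)/(6h_0) = -113/30, b_0 = Δ_0 - h_0(2M_0 + M_1)/6 = -5/2.

7.2667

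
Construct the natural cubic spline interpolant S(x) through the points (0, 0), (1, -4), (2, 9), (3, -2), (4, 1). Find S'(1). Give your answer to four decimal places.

Put M_i = S'' at the i-th knot. Here h = (1, 1, 1, 1) and Δ = (-4, 13, -11, 3), so the interior equations h_(i-1)·M_(i-1) + 2(h_(i-1)+h_i)·M_i + h_i·M_(i+1) = 6(Δ_i − Δ_(i-1)) read
  1·M_0 + 4·M_1 + 1·M_2 = 6(Δ_1 - Δ_0) = 102
  1·M_1 + 4·M_2 + 1·M_3 = 6(Δ_2 - Δ_1) = -144
  1·M_2 + 4·M_3 + 1·M_4 = 6(Δ_3 - Δ_2) = 84
Natural end conditions: M_0 = M_4 = 0.
Hence M_0 = 0, M_1 = 1095/28, M_2 = -381/7, M_3 = 969/28, M_4 = 0.
On [1, 2], S'(x) = b_1 + 2c_1·(x - 1) + 3d_1·(x - 1)² with b_1 = Δ_1 - h_1(2M_1 + M_2)/6 = 253/28, c_1 = M_1/2 = 1095/56, d_1 = (M_2 - M_1)/(6h_1) = -873/56. So S'(1) = 253/28.

9.0357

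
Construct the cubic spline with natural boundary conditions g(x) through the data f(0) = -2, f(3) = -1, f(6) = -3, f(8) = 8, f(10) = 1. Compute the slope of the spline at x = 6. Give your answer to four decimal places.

With m_i denoting the second derivative at x_i, h_i = 3, 3, 2, 2, and Δ_i = (y_(i+1) − y_i)/h_i = 1/3, -2/3, 11/2, -7/2:
  3·m_0 + 12·m_1 + 3·m_2 = 6(Δ_1 - Δ_0) = -6
  3·m_1 + 10·m_2 + 2·m_3 = 6(Δ_2 - Δ_1) = 37
  2·m_2 + 8·m_3 + 2·m_4 = 6(Δ_3 - Δ_2) = -54
Natural end conditions: m_0 = m_4 = 0.
Solving: m_0 = 0, m_1 = -139/70, m_2 = 208/35, m_3 = -1153/140, m_4 = 0.
On [6, 8], g'(x) = b_2 + 2c_2·(x - 6) + 3d_2·(x - 6)² with b_2 = Δ_2 - h_2(2m_2 + m_3)/6 = 257/60, c_2 = m_2/2 = 104/35, d_2 = (m_3 - m_2)/(6h_2) = -397/336. So g'(6) = 257/60.

4.2833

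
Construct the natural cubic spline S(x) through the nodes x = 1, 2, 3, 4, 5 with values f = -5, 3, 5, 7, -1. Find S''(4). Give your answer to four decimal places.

Write σ_i for S''(x_i). With h_i = 1, 1, 1, 1 and divided differences Δ_i = 8, 2, 2, -8, the continuity of S' gives the tridiagonal system
  1·σ_0 + 4·σ_1 + 1·σ_2 = 6(Δ_1 - Δ_0) = -36
  1·σ_1 + 4·σ_2 + 1·σ_3 = 6(Δ_2 - Δ_1) = 0
  1·σ_2 + 4·σ_3 + 1·σ_4 = 6(Δ_3 - Δ_2) = -60
Natural end conditions: σ_0 = σ_4 = 0.
Forward elimination and back-substitution give σ_0 = 0, σ_1 = -75/7, σ_2 = 48/7, σ_3 = -117/7, σ_4 = 0.

-16.7143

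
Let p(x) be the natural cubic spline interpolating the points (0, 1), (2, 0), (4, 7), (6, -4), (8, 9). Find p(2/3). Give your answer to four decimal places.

Put σ_i = p'' at the i-th knot. Here h = (2, 2, 2, 2) and Δ = (-1/2, 7/2, -11/2, 13/2), so the interior equations h_(i-1)·σ_(i-1) + 2(h_(i-1)+h_i)·σ_i + h_i·σ_(i+1) = 6(Δ_i − Δ_(i-1)) read
  2·σ_0 + 8·σ_1 + 2·σ_2 = 6(Δ_1 - Δ_0) = 24
  2·σ_1 + 8·σ_2 + 2·σ_3 = 6(Δ_2 - Δ_1) = -54
  2·σ_2 + 8·σ_3 + 2·σ_4 = 6(Δ_3 - Δ_2) = 72
Natural end conditions: σ_0 = σ_4 = 0.
Forward elimination and back-substitution give σ_0 = 0, σ_1 = 81/14, σ_2 = -78/7, σ_3 = 165/14, σ_4 = 0.
On [0, 2], p(x) = 1 - 17/7·x + 0·x² + 27/56·x³.
With x = 2/3: p(2/3) = -10/21.

-0.4762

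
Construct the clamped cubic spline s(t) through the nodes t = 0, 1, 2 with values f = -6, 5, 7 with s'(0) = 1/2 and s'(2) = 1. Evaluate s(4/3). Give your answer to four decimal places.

Write σ_i for s''(x_i). With h_i = 1, 1 and divided differences Δ_i = 11, 2, the continuity of s' gives the tridiagonal system
  1·σ_0 + 4·σ_1 + 1·σ_2 = 6(Δ_1 - Δ_0) = -54
Clamped end conditions give two more equations: 2h_0·σ_0 + h_0·σ_1 = 6(Δ_0 - s'(0)) = 63 and h_1·σ_1 + 2h_1·σ_2 = 6(s'(2) - Δ_1) = -6.
Solving: σ_0 = 181/4, σ_1 = -55/2, σ_2 = 43/4.
On [1, 2], s(t) = 5 + 75/8·(t - 1) - 55/4·(t - 1)² + 51/8·(t - 1)³.
With (t - 1) = 1/3: s(4/3) = 41/6.

6.8333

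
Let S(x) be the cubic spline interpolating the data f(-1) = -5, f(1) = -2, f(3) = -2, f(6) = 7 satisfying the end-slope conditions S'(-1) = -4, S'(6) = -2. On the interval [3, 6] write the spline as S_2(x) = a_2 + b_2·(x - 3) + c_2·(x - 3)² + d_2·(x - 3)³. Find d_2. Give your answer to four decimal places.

-0.7012

With σ_i denoting the second derivative at x_i, h_i = 2, 2, 3, and Δ_i = (y_(i+1) − y_i)/h_i = 3/2, 0, 3:
  2·σ_0 + 8·σ_1 + 2·σ_2 = 6(Δ_1 - Δ_0) = -9
  2·σ_1 + 10·σ_2 + 3·σ_3 = 6(Δ_2 - Δ_1) = 18
Clamped end conditions give two more equations: 2h_0·σ_0 + h_0·σ_1 = 6(Δ_0 - S'(-1)) = 33 and h_2·σ_2 + 2h_2·σ_3 = 6(S'(6) - Δ_2) = -30.
Solving the tridiagonal system: σ_0 = 799/74, σ_1 = -377/74, σ_2 = 188/37, σ_3 = -279/37.
On [3, 6], with S_2(x) = a_2 + b_2·(x - 3) + c_2·(x - 3)² + d_2·(x - 3)³: c_2 = σ_2/2 = 94/37, d_2 = (σ_3 - σ_2)/(6h_2) = -467/666, b_2 = Δ_2 - h_2(2σ_2 + σ_3)/6 = 125/74.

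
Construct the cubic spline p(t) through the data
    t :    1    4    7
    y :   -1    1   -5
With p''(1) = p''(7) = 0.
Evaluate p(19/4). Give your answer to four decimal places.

0.1563

With M_i denoting the second derivative at x_i, h_i = 3, 3, and Δ_i = (y_(i+1) − y_i)/h_i = 2/3, -2:
  3·M_0 + 12·M_1 + 3·M_2 = 6(Δ_1 - Δ_0) = -16
Natural end conditions: M_0 = M_2 = 0.
Hence M_0 = 0, M_1 = -4/3, M_2 = 0.
On [4, 7], p(t) = 1 - 2/3·(t - 4) - 2/3·(t - 4)² + 2/27·(t - 4)³.
With (t - 4) = 3/4: p(19/4) = 5/32.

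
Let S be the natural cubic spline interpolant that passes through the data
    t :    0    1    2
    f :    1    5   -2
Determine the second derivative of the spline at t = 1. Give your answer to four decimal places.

Let σ_i = S''(x_i). Step sizes h_i = 1, 1; slopes of the chords Δ_i = (y_(i+1) - y_i)/h_i = 4, -7.
  1·σ_0 + 4·σ_1 + 1·σ_2 = 6(Δ_1 - Δ_0) = -66
Natural end conditions: σ_0 = σ_2 = 0.
Hence σ_0 = 0, σ_1 = -33/2, σ_2 = 0.

-16.5000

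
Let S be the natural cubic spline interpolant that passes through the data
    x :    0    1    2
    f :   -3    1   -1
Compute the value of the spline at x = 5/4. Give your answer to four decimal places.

With σ_i denoting the second derivative at x_i, h_i = 1, 1, and Δ_i = (y_(i+1) − y_i)/h_i = 4, -2:
  1·σ_0 + 4·σ_1 + 1·σ_2 = 6(Δ_1 - Δ_0) = -36
Natural end conditions: σ_0 = σ_2 = 0.
Solving: σ_0 = 0, σ_1 = -9, σ_2 = 0.
On [1, 2], S(x) = 1 + 1·(x - 1) - 9/2·(x - 1)² + 3/2·(x - 1)³.
With (x - 1) = 1/4: S(5/4) = 127/128.

0.9922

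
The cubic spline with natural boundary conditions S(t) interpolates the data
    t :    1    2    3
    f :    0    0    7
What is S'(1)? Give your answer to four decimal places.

With m_i denoting the second derivative at x_i, h_i = 1, 1, and Δ_i = (y_(i+1) − y_i)/h_i = 0, 7:
  1·m_0 + 4·m_1 + 1·m_2 = 6(Δ_1 - Δ_0) = 42
Natural end conditions: m_0 = m_2 = 0.
Hence m_0 = 0, m_1 = 21/2, m_2 = 0.
On [1, 2], S'(t) = b_0 + 2c_0·(t - 1) + 3d_0·(t - 1)² with b_0 = Δ_0 - h_0(2m_0 + m_1)/6 = -7/4, c_0 = m_0/2 = 0, d_0 = (m_1 - m_0)/(6h_0) = 7/4. So S'(1) = -7/4.

-1.7500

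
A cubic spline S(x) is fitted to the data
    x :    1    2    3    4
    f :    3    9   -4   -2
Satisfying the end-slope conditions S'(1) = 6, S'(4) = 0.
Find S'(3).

-7

Put M_i = S'' at the i-th knot. Here h = (1, 1, 1) and Δ = (6, -13, 2), so the interior equations h_(i-1)·M_(i-1) + 2(h_(i-1)+h_i)·M_i + h_i·M_(i+1) = 6(Δ_i − Δ_(i-1)) read
  1·M_0 + 4·M_1 + 1·M_2 = 6(Δ_1 - Δ_0) = -114
  1·M_1 + 4·M_2 + 1·M_3 = 6(Δ_2 - Δ_1) = 90
Clamped end conditions give two more equations: 2h_0·M_0 + h_0·M_1 = 6(Δ_0 - S'(1)) = 0 and h_2·M_2 + 2h_2·M_3 = 6(S'(4) - Δ_2) = -12.
Hence M_0 = 22, M_1 = -44, M_2 = 40, M_3 = -26.
On [3, 4], S'(x) = b_2 + 2c_2·(x - 3) + 3d_2·(x - 3)² with b_2 = Δ_2 - h_2(2M_2 + M_3)/6 = -7, c_2 = M_2/2 = 20, d_2 = (M_3 - M_2)/(6h_2) = -11. So S'(3) = -7.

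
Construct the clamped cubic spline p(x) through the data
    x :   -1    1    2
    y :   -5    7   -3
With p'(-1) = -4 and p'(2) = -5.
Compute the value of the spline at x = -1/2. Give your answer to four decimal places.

-3.8125

With σ_i denoting the second derivative at x_i, h_i = 2, 1, and Δ_i = (y_(i+1) − y_i)/h_i = 6, -10:
  2·σ_0 + 6·σ_1 + 1·σ_2 = 6(Δ_1 - Δ_0) = -96
Clamped end conditions give two more equations: 2h_0·σ_0 + h_0·σ_1 = 6(Δ_0 - p'(-1)) = 60 and h_1·σ_1 + 2h_1·σ_2 = 6(p'(2) - Δ_1) = 30.
Hence σ_0 = 92/3, σ_1 = -94/3, σ_2 = 92/3.
On [-1, 1], p(x) = -5 - 4·(x + 1) + 46/3·(x + 1)² - 31/6·(x + 1)³.
With (x + 1) = 1/2: p(-1/2) = -61/16.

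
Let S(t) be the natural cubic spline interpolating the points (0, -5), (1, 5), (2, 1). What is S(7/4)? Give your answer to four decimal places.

2.8203

With m_i denoting the second derivative at x_i, h_i = 1, 1, and Δ_i = (y_(i+1) − y_i)/h_i = 10, -4:
  1·m_0 + 4·m_1 + 1·m_2 = 6(Δ_1 - Δ_0) = -84
Natural end conditions: m_0 = m_2 = 0.
Forward elimination and back-substitution give m_0 = 0, m_1 = -21, m_2 = 0.
On [1, 2], S(t) = 5 + 3·(t - 1) - 21/2·(t - 1)² + 7/2·(t - 1)³.
With (t - 1) = 3/4: S(7/4) = 361/128.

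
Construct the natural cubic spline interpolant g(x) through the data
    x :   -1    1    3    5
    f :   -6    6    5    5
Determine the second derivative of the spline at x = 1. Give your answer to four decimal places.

-5.3000

With M_i denoting the second derivative at x_i, h_i = 2, 2, 2, and Δ_i = (y_(i+1) − y_i)/h_i = 6, -1/2, 0:
  2·M_0 + 8·M_1 + 2·M_2 = 6(Δ_1 - Δ_0) = -39
  2·M_1 + 8·M_2 + 2·M_3 = 6(Δ_2 - Δ_1) = 3
Natural end conditions: M_0 = M_3 = 0.
Solving the tridiagonal system: M_0 = 0, M_1 = -53/10, M_2 = 17/10, M_3 = 0.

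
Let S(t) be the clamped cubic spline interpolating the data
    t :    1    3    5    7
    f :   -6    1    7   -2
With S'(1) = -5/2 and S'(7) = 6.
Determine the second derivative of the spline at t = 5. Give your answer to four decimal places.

-10.9667

Put M_i = S'' at the i-th knot. Here h = (2, 2, 2) and Δ = (7/2, 3, -9/2), so the interior equations h_(i-1)·M_(i-1) + 2(h_(i-1)+h_i)·M_i + h_i·M_(i+1) = 6(Δ_i − Δ_(i-1)) read
  2·M_0 + 8·M_1 + 2·M_2 = 6(Δ_1 - Δ_0) = -3
  2·M_1 + 8·M_2 + 2·M_3 = 6(Δ_2 - Δ_1) = -45
Clamped end conditions give two more equations: 2h_0·M_0 + h_0·M_1 = 6(Δ_0 - S'(1)) = 36 and h_2·M_2 + 2h_2·M_3 = 6(S'(7) - Δ_2) = 63.
Solving the tridiagonal system: M_0 = 134/15, M_1 = 2/15, M_2 = -329/30, M_3 = 637/30.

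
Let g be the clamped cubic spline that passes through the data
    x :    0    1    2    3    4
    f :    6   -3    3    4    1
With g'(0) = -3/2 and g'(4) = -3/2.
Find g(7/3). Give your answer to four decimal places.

Write M_i for g''(x_i). With h_i = 1, 1, 1, 1 and divided differences Δ_i = -9, 6, 1, -3, the continuity of g' gives the tridiagonal system
  1·M_0 + 4·M_1 + 1·M_2 = 6(Δ_1 - Δ_0) = 90
  1·M_1 + 4·M_2 + 1·M_3 = 6(Δ_2 - Δ_1) = -30
  1·M_2 + 4·M_3 + 1·M_4 = 6(Δ_3 - Δ_2) = -24
Clamped end conditions give two more equations: 2h_0·M_0 + h_0·M_1 = 6(Δ_0 - g'(0)) = -45 and h_3·M_3 + 2h_3·M_4 = 6(g'(4) - Δ_3) = 9.
Solving: M_0 = -1143/28, M_1 = 513/14, M_2 = -63/4, M_3 = -51/14, M_4 = 177/28.
On [2, 3], g(x) = 3 + 48/7·(x - 2) - 63/8·(x - 2)² + 113/56·(x - 2)³.
With (x - 2) = 1/3: g(7/3) = 3391/756.

4.4854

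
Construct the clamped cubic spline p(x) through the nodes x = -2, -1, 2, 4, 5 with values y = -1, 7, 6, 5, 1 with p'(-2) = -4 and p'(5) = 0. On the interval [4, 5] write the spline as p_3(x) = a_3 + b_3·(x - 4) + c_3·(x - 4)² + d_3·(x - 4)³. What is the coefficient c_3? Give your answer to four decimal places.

Let M_i = p''(x_i). Step sizes h_i = 1, 3, 2, 1; slopes of the chords Δ_i = (y_(i+1) - y_i)/h_i = 8, -1/3, -1/2, -4.
  1·M_0 + 8·M_1 + 3·M_2 = 6(Δ_1 - Δ_0) = -50
  3·M_1 + 10·M_2 + 2·M_3 = 6(Δ_2 - Δ_1) = -1
  2·M_2 + 6·M_3 + 1·M_4 = 6(Δ_3 - Δ_2) = -21
Clamped end conditions give two more equations: 2h_0·M_0 + h_0·M_1 = 6(Δ_0 - p'(-2)) = 72 and h_3·M_3 + 2h_3·M_4 = 6(p'(5) - Δ_3) = 24.
Forward elimination and back-substitution give M_0 = 6343/148, M_1 = -1015/74, M_2 = 2497/444, M_3 = -893/111, M_4 = 3557/222.
On [4, 5], with p_3(x) = a_3 + b_3·(x - 4) + c_3·(x - 4)² + d_3·(x - 4)³: c_3 = M_3/2 = -893/222, d_3 = (M_4 - M_3)/(6h_3) = 1781/444, b_3 = Δ_3 - h_3(2M_3 + M_4)/6 = -1771/444.

-4.0225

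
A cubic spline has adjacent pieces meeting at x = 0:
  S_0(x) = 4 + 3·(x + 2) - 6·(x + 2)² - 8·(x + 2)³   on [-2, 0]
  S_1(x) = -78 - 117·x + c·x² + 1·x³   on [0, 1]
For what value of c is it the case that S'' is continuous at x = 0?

S_0''(x) = -12 - 48·(x + 2), so S_0''(0) = -108. On the right, S_1''(0) = 2c, so c = -54.

-54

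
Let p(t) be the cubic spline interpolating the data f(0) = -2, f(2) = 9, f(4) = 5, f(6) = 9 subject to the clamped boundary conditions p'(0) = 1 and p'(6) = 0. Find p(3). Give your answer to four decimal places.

With M_i denoting the second derivative at x_i, h_i = 2, 2, 2, and Δ_i = (y_(i+1) − y_i)/h_i = 11/2, -2, 2:
  2·M_0 + 8·M_1 + 2·M_2 = 6(Δ_1 - Δ_0) = -45
  2·M_1 + 8·M_2 + 2·M_3 = 6(Δ_2 - Δ_1) = 24
Clamped end conditions give two more equations: 2h_0·M_0 + h_0·M_1 = 6(Δ_0 - p'(0)) = 27 and h_2·M_2 + 2h_2·M_3 = 6(p'(6) - Δ_2) = -12.
Hence M_0 = 359/30, M_1 = -313/30, M_2 = 109/15, M_3 = -199/30.
On [2, 4], p(t) = 9 + 38/15·(t - 2) - 313/60·(t - 2)² + 59/40·(t - 2)³.
With (t - 2) = 1: p(3) = 187/24.

7.7917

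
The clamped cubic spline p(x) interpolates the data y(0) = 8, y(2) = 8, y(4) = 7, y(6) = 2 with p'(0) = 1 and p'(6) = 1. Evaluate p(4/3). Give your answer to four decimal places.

8.1481

With m_i denoting the second derivative at x_i, h_i = 2, 2, 2, and Δ_i = (y_(i+1) − y_i)/h_i = 0, -1/2, -5/2:
  2·m_0 + 8·m_1 + 2·m_2 = 6(Δ_1 - Δ_0) = -3
  2·m_1 + 8·m_2 + 2·m_3 = 6(Δ_2 - Δ_1) = -12
Clamped end conditions give two more equations: 2h_0·m_0 + h_0·m_1 = 6(Δ_0 - p'(0)) = -6 and h_2·m_2 + 2h_2·m_3 = 6(p'(6) - Δ_2) = 21.
Solving: m_0 = -2, m_1 = 1, m_2 = -7/2, m_3 = 7.
On [0, 2], p(x) = 8 + 1·x - 1·x² + 1/4·x³.
With x = 4/3: p(4/3) = 220/27.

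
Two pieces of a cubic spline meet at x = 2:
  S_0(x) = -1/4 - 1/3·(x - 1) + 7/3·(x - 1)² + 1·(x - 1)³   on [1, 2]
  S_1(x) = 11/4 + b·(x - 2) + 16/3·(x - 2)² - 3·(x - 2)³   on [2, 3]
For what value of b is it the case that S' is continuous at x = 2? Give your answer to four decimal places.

7.3333

S_0'(x) = -1/3 + 14/3·(x - 1) + 3·(x - 1)², so S_0'(2) = 22/3. On the right, S_1'(2) = b, so b = 22/3.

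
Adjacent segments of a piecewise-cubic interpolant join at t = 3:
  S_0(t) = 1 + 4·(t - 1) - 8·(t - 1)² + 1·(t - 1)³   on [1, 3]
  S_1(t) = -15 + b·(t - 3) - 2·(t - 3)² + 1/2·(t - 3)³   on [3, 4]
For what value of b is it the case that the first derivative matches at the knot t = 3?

S_0'(t) = 4 - 16·(t - 1) + 3·(t - 1)², so S_0'(3) = -16. On the right, S_1'(3) = b, so b = -16.

-16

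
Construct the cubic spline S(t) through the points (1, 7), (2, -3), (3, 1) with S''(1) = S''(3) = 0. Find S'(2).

Write m_i for S''(x_i). With h_i = 1, 1 and divided differences Δ_i = -10, 4, the continuity of S' gives the tridiagonal system
  1·m_0 + 4·m_1 + 1·m_2 = 6(Δ_1 - Δ_0) = 84
Natural end conditions: m_0 = m_2 = 0.
Hence m_0 = 0, m_1 = 21, m_2 = 0.
On [2, 3], S'(t) = b_1 + 2c_1·(t - 2) + 3d_1·(t - 2)² with b_1 = Δ_1 - h_1(2m_1 + m_2)/6 = -3, c_1 = m_1/2 = 21/2, d_1 = (m_2 - m_1)/(6h_1) = -7/2. So S'(2) = -3.

-3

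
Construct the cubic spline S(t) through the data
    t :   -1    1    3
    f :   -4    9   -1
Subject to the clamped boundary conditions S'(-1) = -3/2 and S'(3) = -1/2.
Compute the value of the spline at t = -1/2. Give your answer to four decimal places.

Let M_i = S''(x_i). Step sizes h_i = 2, 2; slopes of the chords Δ_i = (y_(i+1) - y_i)/h_i = 13/2, -5.
  2·M_0 + 8·M_1 + 2·M_2 = 6(Δ_1 - Δ_0) = -69
Clamped end conditions give two more equations: 2h_0·M_0 + h_0·M_1 = 6(Δ_0 - S'(-1)) = 48 and h_1·M_1 + 2h_1·M_2 = 6(S'(3) - Δ_1) = 27.
Solving the tridiagonal system: M_0 = 167/8, M_1 = -71/4, M_2 = 125/8.
On [-1, 1], S(t) = -4 - 3/2·(t + 1) + 167/16·(t + 1)² - 103/32·(t + 1)³.
With (t + 1) = 1/2: S(-1/2) = -651/256.

-2.5430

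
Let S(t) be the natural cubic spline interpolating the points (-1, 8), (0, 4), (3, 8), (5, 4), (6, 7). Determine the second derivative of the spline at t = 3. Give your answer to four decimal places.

Put σ_i = S'' at the i-th knot. Here h = (1, 3, 2, 1) and Δ = (-4, 4/3, -2, 3), so the interior equations h_(i-1)·σ_(i-1) + 2(h_(i-1)+h_i)·σ_i + h_i·σ_(i+1) = 6(Δ_i − Δ_(i-1)) read
  1·σ_0 + 8·σ_1 + 3·σ_2 = 6(Δ_1 - Δ_0) = 32
  3·σ_1 + 10·σ_2 + 2·σ_3 = 6(Δ_2 - Δ_1) = -20
  2·σ_2 + 6·σ_3 + 1·σ_4 = 6(Δ_3 - Δ_2) = 30
Natural end conditions: σ_0 = σ_4 = 0.
Solving the tridiagonal system: σ_0 = 0, σ_1 = 1166/197, σ_2 = -1008/197, σ_3 = 1321/197, σ_4 = 0.

-5.1168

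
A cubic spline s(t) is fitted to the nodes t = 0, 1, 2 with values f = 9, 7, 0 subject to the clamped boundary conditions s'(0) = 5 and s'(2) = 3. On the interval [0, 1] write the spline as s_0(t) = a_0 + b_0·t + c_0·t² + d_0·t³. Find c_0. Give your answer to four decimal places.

-7.2500

With M_i denoting the second derivative at x_i, h_i = 1, 1, and Δ_i = (y_(i+1) − y_i)/h_i = -2, -7:
  1·M_0 + 4·M_1 + 1·M_2 = 6(Δ_1 - Δ_0) = -30
Clamped end conditions give two more equations: 2h_0·M_0 + h_0·M_1 = 6(Δ_0 - s'(0)) = -42 and h_1·M_1 + 2h_1·M_2 = 6(s'(2) - Δ_1) = 60.
Forward elimination and back-substitution give M_0 = -29/2, M_1 = -13, M_2 = 73/2.
On [0, 1], with s_0(t) = a_0 + b_0·t + c_0·t² + d_0·t³: c_0 = M_0/2 = -29/4, d_0 = (M_1 - M_0)/(6h_0) = 1/4, b_0 = Δ_0 - h_0(2M_0 + M_1)/6 = 5.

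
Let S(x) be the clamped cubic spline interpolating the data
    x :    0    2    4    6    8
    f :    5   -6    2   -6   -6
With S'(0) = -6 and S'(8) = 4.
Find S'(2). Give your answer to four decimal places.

With σ_i denoting the second derivative at x_i, h_i = 2, 2, 2, 2, and Δ_i = (y_(i+1) − y_i)/h_i = -11/2, 4, -4, 0:
  2·σ_0 + 8·σ_1 + 2·σ_2 = 6(Δ_1 - Δ_0) = 57
  2·σ_1 + 8·σ_2 + 2·σ_3 = 6(Δ_2 - Δ_1) = -48
  2·σ_2 + 8·σ_3 + 2·σ_4 = 6(Δ_3 - Δ_2) = 24
Clamped end conditions give two more equations: 2h_0·σ_0 + h_0·σ_1 = 6(Δ_0 - S'(0)) = 3 and h_3·σ_3 + 2h_3·σ_4 = 6(S'(8) - Δ_3) = 24.
Forward elimination and back-substitution give σ_0 = -517/112, σ_1 = 601/56, σ_2 = -157/16, σ_3 = 253/56, σ_4 = 419/112.
On [2, 4], S'(x) = b_1 + 2c_1·(x - 2) + 3d_1·(x - 2)² with b_1 = Δ_1 - h_1(2σ_1 + σ_2)/6 = 13/112, c_1 = σ_1/2 = 601/112, d_1 = (σ_2 - σ_1)/(6h_1) = -767/448. So S'(2) = 13/112.

0.1161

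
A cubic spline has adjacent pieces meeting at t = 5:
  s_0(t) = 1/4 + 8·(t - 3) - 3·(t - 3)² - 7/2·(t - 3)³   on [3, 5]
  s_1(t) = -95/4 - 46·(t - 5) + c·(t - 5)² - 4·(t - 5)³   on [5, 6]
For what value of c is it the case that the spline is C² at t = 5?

s_0''(t) = -6 - 21·(t - 3), so s_0''(5) = -48. On the right, s_1''(5) = 2c, so c = -24.

-24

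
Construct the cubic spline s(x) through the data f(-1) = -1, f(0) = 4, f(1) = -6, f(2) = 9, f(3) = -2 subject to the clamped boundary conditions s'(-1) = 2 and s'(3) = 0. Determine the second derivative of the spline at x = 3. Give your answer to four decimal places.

69.6786

With m_i denoting the second derivative at x_i, h_i = 1, 1, 1, 1, and Δ_i = (y_(i+1) − y_i)/h_i = 5, -10, 15, -11:
  1·m_0 + 4·m_1 + 1·m_2 = 6(Δ_1 - Δ_0) = -90
  1·m_1 + 4·m_2 + 1·m_3 = 6(Δ_2 - Δ_1) = 150
  1·m_2 + 4·m_3 + 1·m_4 = 6(Δ_3 - Δ_2) = -156
Clamped end conditions give two more equations: 2h_0·m_0 + h_0·m_1 = 6(Δ_0 - s'(-1)) = 18 and h_3·m_3 + 2h_3·m_4 = 6(s'(3) - Δ_3) = 66.
Solving the tridiagonal system: m_0 = 919/28, m_1 = -667/14, m_2 = 271/4, m_3 = -1027/14, m_4 = 1951/28.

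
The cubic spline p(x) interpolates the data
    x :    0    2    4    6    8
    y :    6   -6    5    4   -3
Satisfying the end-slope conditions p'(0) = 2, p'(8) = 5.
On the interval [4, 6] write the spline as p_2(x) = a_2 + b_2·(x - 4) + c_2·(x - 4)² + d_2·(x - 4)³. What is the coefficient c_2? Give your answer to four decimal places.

-3.6563

With m_i denoting the second derivative at x_i, h_i = 2, 2, 2, 2, and Δ_i = (y_(i+1) − y_i)/h_i = -6, 11/2, -1/2, -7/2:
  2·m_0 + 8·m_1 + 2·m_2 = 6(Δ_1 - Δ_0) = 69
  2·m_1 + 8·m_2 + 2·m_3 = 6(Δ_2 - Δ_1) = -36
  2·m_2 + 8·m_3 + 2·m_4 = 6(Δ_3 - Δ_2) = -18
Clamped end conditions give two more equations: 2h_0·m_0 + h_0·m_1 = 6(Δ_0 - p'(0)) = -48 and h_3·m_3 + 2h_3·m_4 = 6(p'(8) - Δ_3) = 51.
Solving the tridiagonal system: m_0 = -315/16, m_1 = 123/8, m_2 = -117/16, m_3 = -33/8, m_4 = 237/16.
On [4, 6], with p_2(x) = a_2 + b_2·(x - 4) + c_2·(x - 4)² + d_2·(x - 4)³: c_2 = m_2/2 = -117/32, d_2 = (m_3 - m_2)/(6h_2) = 17/64, b_2 = Δ_2 - h_2(2m_2 + m_3)/6 = 23/4.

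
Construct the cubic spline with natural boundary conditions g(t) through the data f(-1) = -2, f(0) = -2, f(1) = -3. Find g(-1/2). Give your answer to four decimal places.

-1.9063

Put M_i = g'' at the i-th knot. Here h = (1, 1) and Δ = (0, -1), so the interior equations h_(i-1)·M_(i-1) + 2(h_(i-1)+h_i)·M_i + h_i·M_(i+1) = 6(Δ_i − Δ_(i-1)) read
  1·M_0 + 4·M_1 + 1·M_2 = 6(Δ_1 - Δ_0) = -6
Natural end conditions: M_0 = M_2 = 0.
Solving: M_0 = 0, M_1 = -3/2, M_2 = 0.
On [-1, 0], g(t) = -2 + 1/4·(t + 1) + 0·(t + 1)² - 1/4·(t + 1)³.
With (t + 1) = 1/2: g(-1/2) = -61/32.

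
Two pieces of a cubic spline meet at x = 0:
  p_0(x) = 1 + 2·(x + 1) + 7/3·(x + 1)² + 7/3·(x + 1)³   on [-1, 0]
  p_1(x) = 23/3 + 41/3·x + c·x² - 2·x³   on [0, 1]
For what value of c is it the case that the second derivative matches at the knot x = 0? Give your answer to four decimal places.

p_0''(x) = 14/3 + 14·(x + 1), so p_0''(0) = 56/3. On the right, p_1''(0) = 2c, so c = 28/3.

9.3333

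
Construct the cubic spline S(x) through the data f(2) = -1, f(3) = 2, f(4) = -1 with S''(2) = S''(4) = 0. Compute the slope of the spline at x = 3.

0

With M_i denoting the second derivative at x_i, h_i = 1, 1, and Δ_i = (y_(i+1) − y_i)/h_i = 3, -3:
  1·M_0 + 4·M_1 + 1·M_2 = 6(Δ_1 - Δ_0) = -36
Natural end conditions: M_0 = M_2 = 0.
Hence M_0 = 0, M_1 = -9, M_2 = 0.
On [3, 4], S'(x) = b_1 + 2c_1·(x - 3) + 3d_1·(x - 3)² with b_1 = Δ_1 - h_1(2M_1 + M_2)/6 = 0, c_1 = M_1/2 = -9/2, d_1 = (M_2 - M_1)/(6h_1) = 3/2. So S'(3) = 0.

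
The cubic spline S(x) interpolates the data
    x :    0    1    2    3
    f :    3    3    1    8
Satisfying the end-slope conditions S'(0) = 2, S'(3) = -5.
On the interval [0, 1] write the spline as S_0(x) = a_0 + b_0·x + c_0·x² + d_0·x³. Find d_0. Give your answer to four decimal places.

With m_i denoting the second derivative at x_i, h_i = 1, 1, 1, and Δ_i = (y_(i+1) − y_i)/h_i = 0, -2, 7:
  1·m_0 + 4·m_1 + 1·m_2 = 6(Δ_1 - Δ_0) = -12
  1·m_1 + 4·m_2 + 1·m_3 = 6(Δ_2 - Δ_1) = 54
Clamped end conditions give two more equations: 2h_0·m_0 + h_0·m_1 = 6(Δ_0 - S'(0)) = -12 and h_2·m_2 + 2h_2·m_3 = 6(S'(3) - Δ_2) = -72.
Hence m_0 = -16/15, m_1 = -148/15, m_2 = 428/15, m_3 = -754/15.
On [0, 1], with S_0(x) = a_0 + b_0·x + c_0·x² + d_0·x³: c_0 = m_0/2 = -8/15, d_0 = (m_1 - m_0)/(6h_0) = -22/15, b_0 = Δ_0 - h_0(2m_0 + m_1)/6 = 2.

-1.4667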